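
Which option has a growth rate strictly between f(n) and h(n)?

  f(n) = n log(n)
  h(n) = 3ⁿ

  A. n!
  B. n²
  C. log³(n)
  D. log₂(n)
B

We need g(n) with n log(n) = o(g(n)) and g(n) = o(3ⁿ), i.e. O(n log n) ≺ g ≺ O(3ⁿ).
Check each option:
  A. n! — O(n!) does not grow strictly slower than h(n)
  B. n² — O(n²) is strictly between O(n log n) and O(3ⁿ) ✓
  C. log³(n) — O(log³ n) does not grow strictly faster than f(n)
  D. log₂(n) — O(log n) does not grow strictly faster than f(n)

Only option B (n²) lies strictly between.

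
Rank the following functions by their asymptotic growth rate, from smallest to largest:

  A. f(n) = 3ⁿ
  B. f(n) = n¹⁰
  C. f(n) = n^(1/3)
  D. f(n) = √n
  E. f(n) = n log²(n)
C < D < E < B < A

Comparing growth rates:
C = n^(1/3) is O(n^(1/3))
D = √n is O(√n)
E = n log²(n) is O(n log² n)
B = n¹⁰ is O(n¹⁰)
A = 3ⁿ is O(3ⁿ)

Therefore, the order from slowest to fastest is: C < D < E < B < A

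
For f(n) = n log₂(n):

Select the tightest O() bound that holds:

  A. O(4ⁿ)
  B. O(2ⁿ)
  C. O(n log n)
C

f(n) = n log₂(n) is O(n log n).
All listed options are valid Big-O bounds (upper bounds),
but O(n log n) is the tightest (smallest valid bound).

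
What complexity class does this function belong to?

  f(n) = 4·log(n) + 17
O(log n)

The dominant term in 4·log(n) + 17 is 4·log(n), which is Θ(log n).
Lower-order terms (17) are asymptotically negligible.
Constants are absorbed, so the tightest bound is O(log n).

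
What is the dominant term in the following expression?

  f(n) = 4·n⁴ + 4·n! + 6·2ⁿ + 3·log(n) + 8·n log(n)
4·n!

Looking at each term:
  - 4·n⁴ is O(n⁴)
  - 4·n! is O(n!)
  - 6·2ⁿ is O(2ⁿ)
  - 3·log(n) is O(log n)
  - 8·n log(n) is O(n log n)

The term 4·n! (O(n!)) grows fastest and dominates all others.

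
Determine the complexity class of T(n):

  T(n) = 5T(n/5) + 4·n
Θ(n log n)

Master Theorem: a = 5, b = 5, f(n) = 4·n.
Compute the critical exponent d = log₅(5) = 1.
Compare f(n) = Θ(n) against n^d:
  k = 1 = d, so f(n) = Θ(n^d) — Case 2.
  Work is balanced across levels: T(n) = Θ(n^d log n) = Θ(n log n).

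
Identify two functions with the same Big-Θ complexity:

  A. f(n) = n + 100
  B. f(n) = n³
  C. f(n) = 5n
A and C

Examining each function:
  A. n + 100 is O(n)
  B. n³ is O(n³)
  C. 5n is O(n)

Functions A and C both have the same complexity class.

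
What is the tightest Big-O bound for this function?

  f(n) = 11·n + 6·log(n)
O(n)

The dominant term in 11·n + 6·log(n) is 11·n, which is Θ(n).
Lower-order terms (6·log(n)) are asymptotically negligible.
Constants are absorbed, so the tightest bound is O(n).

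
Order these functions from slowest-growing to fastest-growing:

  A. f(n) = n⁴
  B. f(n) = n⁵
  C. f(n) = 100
C < A < B

Comparing growth rates:
C = 100 is O(1)
A = n⁴ is O(n⁴)
B = n⁵ is O(n⁵)

Therefore, the order from slowest to fastest is: C < A < B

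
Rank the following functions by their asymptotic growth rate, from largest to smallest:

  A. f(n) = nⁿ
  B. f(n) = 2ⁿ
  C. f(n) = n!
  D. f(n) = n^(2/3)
A > C > B > D

Comparing growth rates:
A = nⁿ is O(nⁿ)
C = n! is O(n!)
B = 2ⁿ is O(2ⁿ)
D = n^(2/3) is O(n^(2/3))

Therefore, the order from fastest to slowest is: A > C > B > D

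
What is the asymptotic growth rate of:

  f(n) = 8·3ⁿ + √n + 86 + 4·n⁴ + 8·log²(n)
Θ(3ⁿ)

Order the terms by growth rate: 86 ≺ 8·log²(n) ≺ √n ≺ 4·n⁴ ≺ 8·3ⁿ.
The fastest-growing term 8·3ⁿ dominates as n → ∞; dropping its constant factor gives Θ(3ⁿ).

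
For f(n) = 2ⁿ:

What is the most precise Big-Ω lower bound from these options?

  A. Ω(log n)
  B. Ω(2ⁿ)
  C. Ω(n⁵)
B

f(n) = 2ⁿ is Ω(2ⁿ).
All listed options are valid Big-Ω bounds (lower bounds),
but Ω(2ⁿ) is the tightest (largest valid bound).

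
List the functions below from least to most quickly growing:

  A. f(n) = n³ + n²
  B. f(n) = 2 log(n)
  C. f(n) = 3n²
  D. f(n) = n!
B < C < A < D

Comparing growth rates:
B = 2 log(n) is O(log n)
C = 3n² is O(n²)
A = n³ + n² is O(n³)
D = n! is O(n!)

Therefore, the order from slowest to fastest is: B < C < A < D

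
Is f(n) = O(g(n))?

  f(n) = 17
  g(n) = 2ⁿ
True

f(n) = 17 is O(1), and g(n) = 2ⁿ is O(2ⁿ).
Since O(1) ⊆ O(2ⁿ) (f grows no faster than g), f(n) = O(g(n)) is true.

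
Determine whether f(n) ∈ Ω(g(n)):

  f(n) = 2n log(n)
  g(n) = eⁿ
False

f(n) = 2n log(n) is O(n log n), and g(n) = eⁿ is O(eⁿ).
Since O(n log n) grows slower than O(eⁿ), f(n) = Ω(g(n)) is false.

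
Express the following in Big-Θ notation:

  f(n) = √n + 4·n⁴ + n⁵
Θ(n⁵)

Order the terms by growth rate: √n ≺ 4·n⁴ ≺ n⁵.
The fastest-growing term n⁵ dominates as n → ∞; dropping its constant factor gives Θ(n⁵).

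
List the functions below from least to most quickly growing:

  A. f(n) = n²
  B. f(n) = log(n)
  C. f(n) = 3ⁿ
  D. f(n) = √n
B < D < A < C

Comparing growth rates:
B = log(n) is O(log n)
D = √n is O(√n)
A = n² is O(n²)
C = 3ⁿ is O(3ⁿ)

Therefore, the order from slowest to fastest is: B < D < A < C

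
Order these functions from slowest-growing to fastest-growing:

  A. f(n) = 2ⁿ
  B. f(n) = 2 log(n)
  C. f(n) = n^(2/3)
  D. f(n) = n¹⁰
B < C < D < A

Comparing growth rates:
B = 2 log(n) is O(log n)
C = n^(2/3) is O(n^(2/3))
D = n¹⁰ is O(n¹⁰)
A = 2ⁿ is O(2ⁿ)

Therefore, the order from slowest to fastest is: B < C < D < A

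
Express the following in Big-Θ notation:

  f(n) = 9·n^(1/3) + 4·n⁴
Θ(n⁴)

Order the terms by growth rate: 9·n^(1/3) ≺ 4·n⁴.
The fastest-growing term 4·n⁴ dominates as n → ∞; dropping its constant factor gives Θ(n⁴).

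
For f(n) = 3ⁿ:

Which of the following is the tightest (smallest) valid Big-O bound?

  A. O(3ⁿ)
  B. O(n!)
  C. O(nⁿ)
A

f(n) = 3ⁿ is O(3ⁿ).
All listed options are valid Big-O bounds (upper bounds),
but O(3ⁿ) is the tightest (smallest valid bound).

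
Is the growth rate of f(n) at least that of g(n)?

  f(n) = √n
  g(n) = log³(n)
True

f(n) = √n is O(√n), and g(n) = log³(n) is O(log³ n).
Since O(√n) grows at least as fast as O(log³ n), f(n) = Ω(g(n)) is true.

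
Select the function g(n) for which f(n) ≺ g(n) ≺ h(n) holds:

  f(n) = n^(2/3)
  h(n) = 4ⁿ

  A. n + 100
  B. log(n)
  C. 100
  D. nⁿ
A

We need g(n) with n^(2/3) = o(g(n)) and g(n) = o(4ⁿ), i.e. O(n^(2/3)) ≺ g ≺ O(4ⁿ).
Check each option:
  A. n + 100 — O(n) is strictly between O(n^(2/3)) and O(4ⁿ) ✓
  B. log(n) — O(log n) does not grow strictly faster than f(n)
  C. 100 — O(1) does not grow strictly faster than f(n)
  D. nⁿ — O(nⁿ) does not grow strictly slower than h(n)

Only option A (n + 100) lies strictly between.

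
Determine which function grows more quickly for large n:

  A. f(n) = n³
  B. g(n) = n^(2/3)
A

f(n) = n³ is O(n³), while g(n) = n^(2/3) is O(n^(2/3)).
Since O(n³) grows faster than O(n^(2/3)), f(n) dominates.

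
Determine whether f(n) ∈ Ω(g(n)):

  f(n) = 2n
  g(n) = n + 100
True

f(n) = 2n and g(n) = n + 100 are both O(n).
Big-Ω permits equal growth rates (f ≥ c·g for some c > 0), so f(n) = Ω(g(n)) is true.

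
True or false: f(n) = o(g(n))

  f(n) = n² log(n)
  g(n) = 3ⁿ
True

f(n) = n² log(n) is O(n² log n), and g(n) = 3ⁿ is O(3ⁿ).
Since O(n² log n) grows strictly slower than O(3ⁿ), f(n) = o(g(n)) is true.
This means lim(n→∞) f(n)/g(n) = 0.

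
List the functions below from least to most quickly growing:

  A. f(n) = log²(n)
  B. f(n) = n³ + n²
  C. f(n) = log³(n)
A < C < B

Comparing growth rates:
A = log²(n) is O(log² n)
C = log³(n) is O(log³ n)
B = n³ + n² is O(n³)

Therefore, the order from slowest to fastest is: A < C < B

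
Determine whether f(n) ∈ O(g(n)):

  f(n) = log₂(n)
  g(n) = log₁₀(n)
True

f(n) = log₂(n) and g(n) = log₁₀(n) are both O(log n).
Big-O permits equal growth rates (f ≤ c·g for some c), so f(n) = O(g(n)) is true.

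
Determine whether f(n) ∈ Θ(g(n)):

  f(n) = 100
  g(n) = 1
True

f(n) = 100 and g(n) = 1 are both O(1).
Since they have the same asymptotic growth rate, f(n) = Θ(g(n)) is true.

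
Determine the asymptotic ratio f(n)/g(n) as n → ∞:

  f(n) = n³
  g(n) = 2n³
1/2

Since n³ and 2n³ have the same growth rate (O(n³)),
the ratio converges to a constant: 1/2.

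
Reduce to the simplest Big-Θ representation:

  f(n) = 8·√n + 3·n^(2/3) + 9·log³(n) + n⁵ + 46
Θ(n⁵)

Order the terms by growth rate: 46 ≺ 9·log³(n) ≺ 8·√n ≺ 3·n^(2/3) ≺ n⁵.
The fastest-growing term n⁵ dominates as n → ∞; dropping its constant factor gives Θ(n⁵).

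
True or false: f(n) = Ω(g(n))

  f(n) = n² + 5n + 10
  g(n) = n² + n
True

f(n) = n² + 5n + 10 and g(n) = n² + n are both O(n²).
Big-Ω permits equal growth rates (f ≥ c·g for some c > 0), so f(n) = Ω(g(n)) is true.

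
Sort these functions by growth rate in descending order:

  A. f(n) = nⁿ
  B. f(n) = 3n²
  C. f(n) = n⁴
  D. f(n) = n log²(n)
A > C > B > D

Comparing growth rates:
A = nⁿ is O(nⁿ)
C = n⁴ is O(n⁴)
B = 3n² is O(n²)
D = n log²(n) is O(n log² n)

Therefore, the order from fastest to slowest is: A > C > B > D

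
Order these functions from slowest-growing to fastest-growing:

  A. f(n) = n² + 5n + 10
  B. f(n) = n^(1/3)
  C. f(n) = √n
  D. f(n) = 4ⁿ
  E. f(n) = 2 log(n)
E < B < C < A < D

Comparing growth rates:
E = 2 log(n) is O(log n)
B = n^(1/3) is O(n^(1/3))
C = √n is O(√n)
A = n² + 5n + 10 is O(n²)
D = 4ⁿ is O(4ⁿ)

Therefore, the order from slowest to fastest is: E < B < C < A < D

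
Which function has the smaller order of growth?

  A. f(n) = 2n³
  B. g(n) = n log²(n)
B

f(n) = 2n³ is O(n³), while g(n) = n log²(n) is O(n log² n).
Since O(n log² n) grows slower than O(n³), g(n) is dominated.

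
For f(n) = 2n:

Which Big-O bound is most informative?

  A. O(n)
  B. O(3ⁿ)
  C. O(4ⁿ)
A

f(n) = 2n is O(n).
All listed options are valid Big-O bounds (upper bounds),
but O(n) is the tightest (smallest valid bound).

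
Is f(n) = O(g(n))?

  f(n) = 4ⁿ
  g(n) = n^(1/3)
False

f(n) = 4ⁿ is O(4ⁿ), and g(n) = n^(1/3) is O(n^(1/3)).
Since O(4ⁿ) grows faster than O(n^(1/3)), f(n) = O(g(n)) is false.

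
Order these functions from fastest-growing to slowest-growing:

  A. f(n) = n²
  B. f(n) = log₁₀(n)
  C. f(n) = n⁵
C > A > B

Comparing growth rates:
C = n⁵ is O(n⁵)
A = n² is O(n²)
B = log₁₀(n) is O(log n)

Therefore, the order from fastest to slowest is: C > A > B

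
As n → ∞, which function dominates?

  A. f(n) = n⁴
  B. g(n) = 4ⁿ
B

f(n) = n⁴ is O(n⁴), while g(n) = 4ⁿ is O(4ⁿ).
Since O(4ⁿ) grows faster than O(n⁴), g(n) dominates.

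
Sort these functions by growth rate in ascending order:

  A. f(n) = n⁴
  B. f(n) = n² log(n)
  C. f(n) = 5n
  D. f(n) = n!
C < B < A < D

Comparing growth rates:
C = 5n is O(n)
B = n² log(n) is O(n² log n)
A = n⁴ is O(n⁴)
D = n! is O(n!)

Therefore, the order from slowest to fastest is: C < B < A < D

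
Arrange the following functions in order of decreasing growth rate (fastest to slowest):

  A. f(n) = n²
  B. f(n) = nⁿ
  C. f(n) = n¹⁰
B > C > A

Comparing growth rates:
B = nⁿ is O(nⁿ)
C = n¹⁰ is O(n¹⁰)
A = n² is O(n²)

Therefore, the order from fastest to slowest is: B > C > A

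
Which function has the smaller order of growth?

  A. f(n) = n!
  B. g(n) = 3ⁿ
B

f(n) = n! is O(n!), while g(n) = 3ⁿ is O(3ⁿ).
Since O(3ⁿ) grows slower than O(n!), g(n) is dominated.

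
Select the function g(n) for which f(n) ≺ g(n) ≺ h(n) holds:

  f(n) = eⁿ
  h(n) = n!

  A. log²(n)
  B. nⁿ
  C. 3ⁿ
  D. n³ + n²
C

We need g(n) with eⁿ = o(g(n)) and g(n) = o(n!), i.e. O(eⁿ) ≺ g ≺ O(n!).
Check each option:
  A. log²(n) — O(log² n) does not grow strictly faster than f(n)
  B. nⁿ — O(nⁿ) does not grow strictly slower than h(n)
  C. 3ⁿ — O(3ⁿ) is strictly between O(eⁿ) and O(n!) ✓
  D. n³ + n² — O(n³) does not grow strictly faster than f(n)

Only option C (3ⁿ) lies strictly between.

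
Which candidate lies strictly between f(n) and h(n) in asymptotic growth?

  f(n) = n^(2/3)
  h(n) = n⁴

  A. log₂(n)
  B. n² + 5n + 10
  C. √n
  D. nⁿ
B

We need g(n) with n^(2/3) = o(g(n)) and g(n) = o(n⁴), i.e. O(n^(2/3)) ≺ g ≺ O(n⁴).
Check each option:
  A. log₂(n) — O(log n) does not grow strictly faster than f(n)
  B. n² + 5n + 10 — O(n²) is strictly between O(n^(2/3)) and O(n⁴) ✓
  C. √n — O(√n) does not grow strictly faster than f(n)
  D. nⁿ — O(nⁿ) does not grow strictly slower than h(n)

Only option B (n² + 5n + 10) lies strictly between.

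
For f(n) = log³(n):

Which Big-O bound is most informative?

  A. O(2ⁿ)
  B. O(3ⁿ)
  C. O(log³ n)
C

f(n) = log³(n) is O(log³ n).
All listed options are valid Big-O bounds (upper bounds),
but O(log³ n) is the tightest (smallest valid bound).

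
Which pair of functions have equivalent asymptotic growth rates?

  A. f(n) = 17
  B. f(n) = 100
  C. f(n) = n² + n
A and B

Examining each function:
  A. 17 is O(1)
  B. 100 is O(1)
  C. n² + n is O(n²)

Functions A and B both have the same complexity class.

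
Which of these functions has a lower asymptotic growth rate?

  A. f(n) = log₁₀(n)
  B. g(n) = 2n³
A

f(n) = log₁₀(n) is O(log n), while g(n) = 2n³ is O(n³).
Since O(log n) grows slower than O(n³), f(n) is dominated.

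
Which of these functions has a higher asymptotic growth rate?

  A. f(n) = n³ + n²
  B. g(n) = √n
A

f(n) = n³ + n² is O(n³), while g(n) = √n is O(√n).
Since O(n³) grows faster than O(√n), f(n) dominates.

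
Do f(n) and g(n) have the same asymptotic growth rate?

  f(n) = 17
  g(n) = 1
True

f(n) = 17 and g(n) = 1 are both O(1).
Since they have the same asymptotic growth rate, f(n) = Θ(g(n)) is true.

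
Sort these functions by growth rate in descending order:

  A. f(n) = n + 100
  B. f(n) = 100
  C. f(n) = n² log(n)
C > A > B

Comparing growth rates:
C = n² log(n) is O(n² log n)
A = n + 100 is O(n)
B = 100 is O(1)

Therefore, the order from fastest to slowest is: C > A > B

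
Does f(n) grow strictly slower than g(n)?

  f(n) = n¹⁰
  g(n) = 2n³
False

f(n) = n¹⁰ is O(n¹⁰), and g(n) = 2n³ is O(n³).
Since O(n¹⁰) grows faster than or equal to O(n³), f(n) = o(g(n)) is false.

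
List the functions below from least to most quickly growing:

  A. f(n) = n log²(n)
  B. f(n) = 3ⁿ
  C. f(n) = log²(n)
C < A < B

Comparing growth rates:
C = log²(n) is O(log² n)
A = n log²(n) is O(n log² n)
B = 3ⁿ is O(3ⁿ)

Therefore, the order from slowest to fastest is: C < A < B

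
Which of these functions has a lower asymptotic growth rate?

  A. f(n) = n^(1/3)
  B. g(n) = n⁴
A

f(n) = n^(1/3) is O(n^(1/3)), while g(n) = n⁴ is O(n⁴).
Since O(n^(1/3)) grows slower than O(n⁴), f(n) is dominated.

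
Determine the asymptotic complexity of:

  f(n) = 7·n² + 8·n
O(n²)

The dominant term in 7·n² + 8·n is 7·n², which is Θ(n²).
Lower-order terms (8·n) are asymptotically negligible.
Constants are absorbed, so the tightest bound is O(n²).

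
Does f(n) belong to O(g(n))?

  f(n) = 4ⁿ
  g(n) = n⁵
False

f(n) = 4ⁿ is O(4ⁿ), and g(n) = n⁵ is O(n⁵).
Since O(4ⁿ) grows faster than O(n⁵), f(n) = O(g(n)) is false.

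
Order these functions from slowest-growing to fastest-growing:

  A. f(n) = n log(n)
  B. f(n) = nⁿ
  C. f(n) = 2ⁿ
A < C < B

Comparing growth rates:
A = n log(n) is O(n log n)
C = 2ⁿ is O(2ⁿ)
B = nⁿ is O(nⁿ)

Therefore, the order from slowest to fastest is: A < C < B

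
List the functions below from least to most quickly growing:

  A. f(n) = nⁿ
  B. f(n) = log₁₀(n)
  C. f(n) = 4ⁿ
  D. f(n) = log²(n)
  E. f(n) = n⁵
B < D < E < C < A

Comparing growth rates:
B = log₁₀(n) is O(log n)
D = log²(n) is O(log² n)
E = n⁵ is O(n⁵)
C = 4ⁿ is O(4ⁿ)
A = nⁿ is O(nⁿ)

Therefore, the order from slowest to fastest is: B < D < E < C < A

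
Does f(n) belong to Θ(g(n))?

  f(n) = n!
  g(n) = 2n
False

f(n) = n! is O(n!), and g(n) = 2n is O(n).
Since they have different growth rates, f(n) = Θ(g(n)) is false.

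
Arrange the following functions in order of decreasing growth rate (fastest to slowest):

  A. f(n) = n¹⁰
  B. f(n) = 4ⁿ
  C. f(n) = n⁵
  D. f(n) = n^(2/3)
B > A > C > D

Comparing growth rates:
B = 4ⁿ is O(4ⁿ)
A = n¹⁰ is O(n¹⁰)
C = n⁵ is O(n⁵)
D = n^(2/3) is O(n^(2/3))

Therefore, the order from fastest to slowest is: B > A > C > D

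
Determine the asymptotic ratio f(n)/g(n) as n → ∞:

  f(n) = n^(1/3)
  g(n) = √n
0

Since n^(1/3) (O(n^(1/3))) grows slower than √n (O(√n)),
the ratio f(n)/g(n) → 0 as n → ∞.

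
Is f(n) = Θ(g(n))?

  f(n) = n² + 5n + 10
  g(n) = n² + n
True

f(n) = n² + 5n + 10 and g(n) = n² + n are both O(n²).
Since they have the same asymptotic growth rate, f(n) = Θ(g(n)) is true.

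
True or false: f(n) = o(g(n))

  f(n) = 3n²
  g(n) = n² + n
False

f(n) = 3n² is O(n²), and g(n) = n² + n is O(n²).
Since they have the same growth rate, f(n) = o(g(n)) is false.
(f = o(g) requires f to grow strictly slower, not equal.)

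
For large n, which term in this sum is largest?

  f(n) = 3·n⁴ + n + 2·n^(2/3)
3·n⁴

Looking at each term:
  - 3·n⁴ is O(n⁴)
  - n is O(n)
  - 2·n^(2/3) is O(n^(2/3))

The term 3·n⁴ (O(n⁴)) grows fastest and dominates all others.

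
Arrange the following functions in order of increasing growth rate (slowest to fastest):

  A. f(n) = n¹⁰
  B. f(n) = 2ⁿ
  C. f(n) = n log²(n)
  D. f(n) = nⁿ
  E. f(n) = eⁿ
C < A < B < E < D

Comparing growth rates:
C = n log²(n) is O(n log² n)
A = n¹⁰ is O(n¹⁰)
B = 2ⁿ is O(2ⁿ)
E = eⁿ is O(eⁿ)
D = nⁿ is O(nⁿ)

Therefore, the order from slowest to fastest is: C < A < B < E < D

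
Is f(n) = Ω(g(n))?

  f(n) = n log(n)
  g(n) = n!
False

f(n) = n log(n) is O(n log n), and g(n) = n! is O(n!).
Since O(n log n) grows slower than O(n!), f(n) = Ω(g(n)) is false.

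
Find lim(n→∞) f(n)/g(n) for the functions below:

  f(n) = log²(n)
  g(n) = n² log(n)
0

Since log²(n) (O(log² n)) grows slower than n² log(n) (O(n² log n)),
the ratio f(n)/g(n) → 0 as n → ∞.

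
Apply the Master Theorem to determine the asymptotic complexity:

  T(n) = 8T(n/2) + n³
Θ(n³ log n)

Master Theorem: a = 8, b = 2, f(n) = n³.
Compute the critical exponent d = log₂(8) = 3.
Compare f(n) = Θ(n³) against n^d:
  k = 3 = d, so f(n) = Θ(n^d) — Case 2.
  Work is balanced across levels: T(n) = Θ(n^d log n) = Θ(n³ log n).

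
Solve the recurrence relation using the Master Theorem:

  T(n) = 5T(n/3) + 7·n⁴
Θ(n⁴)

Master Theorem: a = 5, b = 3, f(n) = 7·n⁴.
Compute the critical exponent d = log₃(5) = 1.465.
Compare f(n) = Θ(n⁴) against n^d:
  k = 4 > d = 1.465, so f(n) = Ω(n^(d+ε)) — Case 3.
  Regularity: a·(n/b)^4/n^4 = a/b^4 = 5/81 < 1 ✓.
  The top-level work dominates: T(n) = Θ(f(n)) = Θ(n⁴).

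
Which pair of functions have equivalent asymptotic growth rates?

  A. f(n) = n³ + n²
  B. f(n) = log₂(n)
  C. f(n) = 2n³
A and C

Examining each function:
  A. n³ + n² is O(n³)
  B. log₂(n) is O(log n)
  C. 2n³ is O(n³)

Functions A and C both have the same complexity class.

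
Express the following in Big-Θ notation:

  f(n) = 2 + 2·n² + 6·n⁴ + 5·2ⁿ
Θ(2ⁿ)

Order the terms by growth rate: 2 ≺ 2·n² ≺ 6·n⁴ ≺ 5·2ⁿ.
The fastest-growing term 5·2ⁿ dominates as n → ∞; dropping its constant factor gives Θ(2ⁿ).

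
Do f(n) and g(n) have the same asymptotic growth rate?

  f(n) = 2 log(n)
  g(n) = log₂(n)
True

f(n) = 2 log(n) and g(n) = log₂(n) are both O(log n).
Since they have the same asymptotic growth rate, f(n) = Θ(g(n)) is true.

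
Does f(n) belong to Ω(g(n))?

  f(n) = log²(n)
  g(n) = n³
False

f(n) = log²(n) is O(log² n), and g(n) = n³ is O(n³).
Since O(log² n) grows slower than O(n³), f(n) = Ω(g(n)) is false.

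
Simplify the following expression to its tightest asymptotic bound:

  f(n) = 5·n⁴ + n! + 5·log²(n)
Θ(n!)

Order the terms by growth rate: 5·log²(n) ≺ 5·n⁴ ≺ n!.
The fastest-growing term n! dominates as n → ∞; dropping its constant factor gives Θ(n!).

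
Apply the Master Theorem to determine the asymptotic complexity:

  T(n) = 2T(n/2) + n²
Θ(n²)

Master Theorem: a = 2, b = 2, f(n) = n².
Compute the critical exponent d = log₂(2) = 1.
Compare f(n) = Θ(n²) against n^d:
  k = 2 > d = 1, so f(n) = Ω(n^(d+ε)) — Case 3.
  Regularity: a·(n/b)^2/n^2 = a/b^2 = 2/4 < 1 ✓.
  The top-level work dominates: T(n) = Θ(f(n)) = Θ(n²).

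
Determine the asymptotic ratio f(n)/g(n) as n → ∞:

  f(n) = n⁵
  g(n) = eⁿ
0

Since n⁵ (O(n⁵)) grows slower than eⁿ (O(eⁿ)),
the ratio f(n)/g(n) → 0 as n → ∞.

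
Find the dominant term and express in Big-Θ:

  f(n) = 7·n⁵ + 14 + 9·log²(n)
Θ(n⁵)

Order the terms by growth rate: 14 ≺ 9·log²(n) ≺ 7·n⁵.
The fastest-growing term 7·n⁵ dominates as n → ∞; dropping its constant factor gives Θ(n⁵).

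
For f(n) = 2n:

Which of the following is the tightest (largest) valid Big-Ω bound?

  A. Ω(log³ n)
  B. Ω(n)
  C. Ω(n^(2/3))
B

f(n) = 2n is Ω(n).
All listed options are valid Big-Ω bounds (lower bounds),
but Ω(n) is the tightest (largest valid bound).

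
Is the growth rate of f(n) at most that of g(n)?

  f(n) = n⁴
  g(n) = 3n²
False

f(n) = n⁴ is O(n⁴), and g(n) = 3n² is O(n²).
Since O(n⁴) grows faster than O(n²), f(n) = O(g(n)) is false.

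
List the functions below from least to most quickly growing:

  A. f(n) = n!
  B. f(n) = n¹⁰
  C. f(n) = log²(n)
C < B < A

Comparing growth rates:
C = log²(n) is O(log² n)
B = n¹⁰ is O(n¹⁰)
A = n! is O(n!)

Therefore, the order from slowest to fastest is: C < B < A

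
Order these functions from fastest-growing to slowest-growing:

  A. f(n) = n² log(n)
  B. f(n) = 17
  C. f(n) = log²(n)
A > C > B

Comparing growth rates:
A = n² log(n) is O(n² log n)
C = log²(n) is O(log² n)
B = 17 is O(1)

Therefore, the order from fastest to slowest is: A > C > B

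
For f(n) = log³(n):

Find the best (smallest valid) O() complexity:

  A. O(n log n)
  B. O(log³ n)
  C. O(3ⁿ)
B

f(n) = log³(n) is O(log³ n).
All listed options are valid Big-O bounds (upper bounds),
but O(log³ n) is the tightest (smallest valid bound).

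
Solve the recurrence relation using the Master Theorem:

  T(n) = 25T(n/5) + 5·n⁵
Θ(n⁵)

Master Theorem: a = 25, b = 5, f(n) = 5·n⁵.
Compute the critical exponent d = log₅(25) = 2.
Compare f(n) = Θ(n⁵) against n^d:
  k = 5 > d = 2, so f(n) = Ω(n^(d+ε)) — Case 3.
  Regularity: a·(n/b)^5/n^5 = a/b^5 = 25/3125 < 1 ✓.
  The top-level work dominates: T(n) = Θ(f(n)) = Θ(n⁵).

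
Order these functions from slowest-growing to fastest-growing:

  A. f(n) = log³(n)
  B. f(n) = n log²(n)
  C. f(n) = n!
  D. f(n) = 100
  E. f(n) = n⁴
D < A < B < E < C

Comparing growth rates:
D = 100 is O(1)
A = log³(n) is O(log³ n)
B = n log²(n) is O(n log² n)
E = n⁴ is O(n⁴)
C = n! is O(n!)

Therefore, the order from slowest to fastest is: D < A < B < E < C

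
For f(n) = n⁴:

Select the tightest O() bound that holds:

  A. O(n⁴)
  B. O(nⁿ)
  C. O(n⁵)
A

f(n) = n⁴ is O(n⁴).
All listed options are valid Big-O bounds (upper bounds),
but O(n⁴) is the tightest (smallest valid bound).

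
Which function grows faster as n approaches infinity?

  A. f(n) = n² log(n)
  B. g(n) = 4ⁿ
B

f(n) = n² log(n) is O(n² log n), while g(n) = 4ⁿ is O(4ⁿ).
Since O(4ⁿ) grows faster than O(n² log n), g(n) dominates.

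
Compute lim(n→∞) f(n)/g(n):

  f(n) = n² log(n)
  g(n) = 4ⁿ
0

Since n² log(n) (O(n² log n)) grows slower than 4ⁿ (O(4ⁿ)),
the ratio f(n)/g(n) → 0 as n → ∞.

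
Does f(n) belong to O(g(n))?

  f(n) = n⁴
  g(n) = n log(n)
False

f(n) = n⁴ is O(n⁴), and g(n) = n log(n) is O(n log n).
Since O(n⁴) grows faster than O(n log n), f(n) = O(g(n)) is false.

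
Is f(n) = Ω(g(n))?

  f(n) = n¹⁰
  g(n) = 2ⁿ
False

f(n) = n¹⁰ is O(n¹⁰), and g(n) = 2ⁿ is O(2ⁿ).
Since O(n¹⁰) grows slower than O(2ⁿ), f(n) = Ω(g(n)) is false.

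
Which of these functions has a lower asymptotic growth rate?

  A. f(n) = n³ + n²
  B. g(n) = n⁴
A

f(n) = n³ + n² is O(n³), while g(n) = n⁴ is O(n⁴).
Since O(n³) grows slower than O(n⁴), f(n) is dominated.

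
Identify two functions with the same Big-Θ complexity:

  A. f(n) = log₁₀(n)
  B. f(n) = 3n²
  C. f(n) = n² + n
B and C

Examining each function:
  A. log₁₀(n) is O(log n)
  B. 3n² is O(n²)
  C. n² + n is O(n²)

Functions B and C both have the same complexity class.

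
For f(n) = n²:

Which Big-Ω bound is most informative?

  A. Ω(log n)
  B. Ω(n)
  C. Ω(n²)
C

f(n) = n² is Ω(n²).
All listed options are valid Big-Ω bounds (lower bounds),
but Ω(n²) is the tightest (largest valid bound).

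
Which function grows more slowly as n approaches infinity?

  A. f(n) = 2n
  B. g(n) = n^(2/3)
B

f(n) = 2n is O(n), while g(n) = n^(2/3) is O(n^(2/3)).
Since O(n^(2/3)) grows slower than O(n), g(n) is dominated.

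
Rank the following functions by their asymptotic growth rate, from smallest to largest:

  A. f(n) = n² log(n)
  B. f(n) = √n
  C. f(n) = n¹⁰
B < A < C

Comparing growth rates:
B = √n is O(√n)
A = n² log(n) is O(n² log n)
C = n¹⁰ is O(n¹⁰)

Therefore, the order from slowest to fastest is: B < A < C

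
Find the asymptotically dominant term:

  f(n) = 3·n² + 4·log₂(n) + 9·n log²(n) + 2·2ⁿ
2·2ⁿ

Looking at each term:
  - 3·n² is O(n²)
  - 4·log₂(n) is O(log n)
  - 9·n log²(n) is O(n log² n)
  - 2·2ⁿ is O(2ⁿ)

The term 2·2ⁿ (O(2ⁿ)) grows fastest and dominates all others.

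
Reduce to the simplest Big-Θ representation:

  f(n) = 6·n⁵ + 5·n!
Θ(n!)

Order the terms by growth rate: 6·n⁵ ≺ 5·n!.
The fastest-growing term 5·n! dominates as n → ∞; dropping its constant factor gives Θ(n!).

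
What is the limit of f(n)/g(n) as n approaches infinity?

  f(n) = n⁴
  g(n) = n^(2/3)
∞

Since n⁴ (O(n⁴)) grows faster than n^(2/3) (O(n^(2/3))),
the ratio f(n)/g(n) → ∞ as n → ∞.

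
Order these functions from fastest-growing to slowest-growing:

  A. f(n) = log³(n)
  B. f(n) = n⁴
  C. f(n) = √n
B > C > A

Comparing growth rates:
B = n⁴ is O(n⁴)
C = √n is O(√n)
A = log³(n) is O(log³ n)

Therefore, the order from fastest to slowest is: B > C > A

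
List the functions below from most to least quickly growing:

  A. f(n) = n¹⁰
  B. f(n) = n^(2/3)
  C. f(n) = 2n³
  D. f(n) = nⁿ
D > A > C > B

Comparing growth rates:
D = nⁿ is O(nⁿ)
A = n¹⁰ is O(n¹⁰)
C = 2n³ is O(n³)
B = n^(2/3) is O(n^(2/3))

Therefore, the order from fastest to slowest is: D > A > C > B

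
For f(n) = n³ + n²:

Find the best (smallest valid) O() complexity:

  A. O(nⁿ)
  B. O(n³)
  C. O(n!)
B

f(n) = n³ + n² is O(n³).
All listed options are valid Big-O bounds (upper bounds),
but O(n³) is the tightest (smallest valid bound).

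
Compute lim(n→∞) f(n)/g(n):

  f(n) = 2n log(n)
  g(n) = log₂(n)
∞

Since 2n log(n) (O(n log n)) grows faster than log₂(n) (O(log n)),
the ratio f(n)/g(n) → ∞ as n → ∞.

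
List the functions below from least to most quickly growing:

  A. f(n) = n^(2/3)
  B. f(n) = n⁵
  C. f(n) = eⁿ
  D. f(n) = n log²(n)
A < D < B < C

Comparing growth rates:
A = n^(2/3) is O(n^(2/3))
D = n log²(n) is O(n log² n)
B = n⁵ is O(n⁵)
C = eⁿ is O(eⁿ)

Therefore, the order from slowest to fastest is: A < D < B < C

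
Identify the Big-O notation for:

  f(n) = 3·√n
O(√n)

The dominant term in 3·√n is 3·√n, which is Θ(√n).
Constants are absorbed, so the tightest bound is O(√n).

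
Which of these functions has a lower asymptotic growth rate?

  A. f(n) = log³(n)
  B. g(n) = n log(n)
A

f(n) = log³(n) is O(log³ n), while g(n) = n log(n) is O(n log n).
Since O(log³ n) grows slower than O(n log n), f(n) is dominated.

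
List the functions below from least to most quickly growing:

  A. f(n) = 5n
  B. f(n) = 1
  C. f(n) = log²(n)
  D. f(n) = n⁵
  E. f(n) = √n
B < C < E < A < D

Comparing growth rates:
B = 1 is O(1)
C = log²(n) is O(log² n)
E = √n is O(√n)
A = 5n is O(n)
D = n⁵ is O(n⁵)

Therefore, the order from slowest to fastest is: B < C < E < A < D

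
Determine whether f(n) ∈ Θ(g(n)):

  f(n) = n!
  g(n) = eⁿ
False

f(n) = n! is O(n!), and g(n) = eⁿ is O(eⁿ).
Since they have different growth rates, f(n) = Θ(g(n)) is false.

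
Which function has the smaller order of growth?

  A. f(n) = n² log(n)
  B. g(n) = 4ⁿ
A

f(n) = n² log(n) is O(n² log n), while g(n) = 4ⁿ is O(4ⁿ).
Since O(n² log n) grows slower than O(4ⁿ), f(n) is dominated.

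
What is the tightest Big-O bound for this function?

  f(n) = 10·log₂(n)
O(log n)

The dominant term in 10·log₂(n) is 10·log₂(n), which is Θ(log n).
Constants are absorbed, so the tightest bound is O(log n).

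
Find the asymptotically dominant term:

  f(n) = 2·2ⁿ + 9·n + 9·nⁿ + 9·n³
9·nⁿ

Looking at each term:
  - 2·2ⁿ is O(2ⁿ)
  - 9·n is O(n)
  - 9·nⁿ is O(nⁿ)
  - 9·n³ is O(n³)

The term 9·nⁿ (O(nⁿ)) grows fastest and dominates all others.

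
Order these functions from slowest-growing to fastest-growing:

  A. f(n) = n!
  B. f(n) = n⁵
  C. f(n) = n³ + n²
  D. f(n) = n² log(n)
D < C < B < A

Comparing growth rates:
D = n² log(n) is O(n² log n)
C = n³ + n² is O(n³)
B = n⁵ is O(n⁵)
A = n! is O(n!)

Therefore, the order from slowest to fastest is: D < C < B < A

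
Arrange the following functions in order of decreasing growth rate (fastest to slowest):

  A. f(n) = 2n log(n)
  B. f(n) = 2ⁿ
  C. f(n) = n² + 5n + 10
B > C > A

Comparing growth rates:
B = 2ⁿ is O(2ⁿ)
C = n² + 5n + 10 is O(n²)
A = 2n log(n) is O(n log n)

Therefore, the order from fastest to slowest is: B > C > A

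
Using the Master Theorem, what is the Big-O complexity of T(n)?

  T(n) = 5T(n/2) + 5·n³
Θ(n³)

Master Theorem: a = 5, b = 2, f(n) = 5·n³.
Compute the critical exponent d = log₂(5) = 2.322.
Compare f(n) = Θ(n³) against n^d:
  k = 3 > d = 2.322, so f(n) = Ω(n^(d+ε)) — Case 3.
  Regularity: a·(n/b)^3/n^3 = a/b^3 = 5/8 < 1 ✓.
  The top-level work dominates: T(n) = Θ(f(n)) = Θ(n³).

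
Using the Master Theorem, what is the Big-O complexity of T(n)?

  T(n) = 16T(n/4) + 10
Θ(n²)

Master Theorem: a = 16, b = 4, f(n) = 10.
Compute the critical exponent d = log₄(16) = 2.
Compare f(n) = Θ(1) against n^d:
  k = 0 < d = 2, so f(n) = O(n^(d-ε)) — Case 1.
  The recursion cost dominates: T(n) = Θ(n^d) = Θ(n²).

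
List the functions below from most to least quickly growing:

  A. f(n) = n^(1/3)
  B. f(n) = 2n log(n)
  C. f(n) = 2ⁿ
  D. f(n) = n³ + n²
C > D > B > A

Comparing growth rates:
C = 2ⁿ is O(2ⁿ)
D = n³ + n² is O(n³)
B = 2n log(n) is O(n log n)
A = n^(1/3) is O(n^(1/3))

Therefore, the order from fastest to slowest is: C > D > B > A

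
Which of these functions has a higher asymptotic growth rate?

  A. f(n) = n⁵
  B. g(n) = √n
A

f(n) = n⁵ is O(n⁵), while g(n) = √n is O(√n).
Since O(n⁵) grows faster than O(√n), f(n) dominates.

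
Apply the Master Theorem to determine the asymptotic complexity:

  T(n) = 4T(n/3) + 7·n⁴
Θ(n⁴)

Master Theorem: a = 4, b = 3, f(n) = 7·n⁴.
Compute the critical exponent d = log₃(4) = 1.262.
Compare f(n) = Θ(n⁴) against n^d:
  k = 4 > d = 1.262, so f(n) = Ω(n^(d+ε)) — Case 3.
  Regularity: a·(n/b)^4/n^4 = a/b^4 = 4/81 < 1 ✓.
  The top-level work dominates: T(n) = Θ(f(n)) = Θ(n⁴).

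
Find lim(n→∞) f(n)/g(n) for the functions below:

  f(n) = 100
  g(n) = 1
100

Since 100 and 1 have the same growth rate (O(1)),
the ratio converges to a constant: 100.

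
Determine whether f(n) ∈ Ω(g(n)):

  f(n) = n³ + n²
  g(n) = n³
True

f(n) = n³ + n² and g(n) = n³ are both O(n³).
Big-Ω permits equal growth rates (f ≥ c·g for some c > 0), so f(n) = Ω(g(n)) is true.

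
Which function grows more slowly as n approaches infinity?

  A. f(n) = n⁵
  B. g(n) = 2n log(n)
B

f(n) = n⁵ is O(n⁵), while g(n) = 2n log(n) is O(n log n).
Since O(n log n) grows slower than O(n⁵), g(n) is dominated.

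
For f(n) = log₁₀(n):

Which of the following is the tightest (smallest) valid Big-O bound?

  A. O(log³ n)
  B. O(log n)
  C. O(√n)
B

f(n) = log₁₀(n) is O(log n).
All listed options are valid Big-O bounds (upper bounds),
but O(log n) is the tightest (smallest valid bound).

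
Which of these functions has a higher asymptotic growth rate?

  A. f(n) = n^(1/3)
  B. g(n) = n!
B

f(n) = n^(1/3) is O(n^(1/3)), while g(n) = n! is O(n!).
Since O(n!) grows faster than O(n^(1/3)), g(n) dominates.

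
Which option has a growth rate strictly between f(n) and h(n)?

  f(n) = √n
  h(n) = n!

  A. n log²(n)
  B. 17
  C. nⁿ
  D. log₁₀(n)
A

We need g(n) with √n = o(g(n)) and g(n) = o(n!), i.e. O(√n) ≺ g ≺ O(n!).
Check each option:
  A. n log²(n) — O(n log² n) is strictly between O(√n) and O(n!) ✓
  B. 17 — O(1) does not grow strictly faster than f(n)
  C. nⁿ — O(nⁿ) does not grow strictly slower than h(n)
  D. log₁₀(n) — O(log n) does not grow strictly faster than f(n)

Only option A (n log²(n)) lies strictly between.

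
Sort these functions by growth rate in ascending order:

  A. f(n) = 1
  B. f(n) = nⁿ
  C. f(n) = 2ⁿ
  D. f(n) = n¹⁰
A < D < C < B

Comparing growth rates:
A = 1 is O(1)
D = n¹⁰ is O(n¹⁰)
C = 2ⁿ is O(2ⁿ)
B = nⁿ is O(nⁿ)

Therefore, the order from slowest to fastest is: A < D < C < B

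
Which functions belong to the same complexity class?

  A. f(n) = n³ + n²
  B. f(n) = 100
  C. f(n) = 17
B and C

Examining each function:
  A. n³ + n² is O(n³)
  B. 100 is O(1)
  C. 17 is O(1)

Functions B and C both have the same complexity class.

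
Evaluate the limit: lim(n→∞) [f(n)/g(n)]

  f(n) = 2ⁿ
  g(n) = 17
∞

Since 2ⁿ (O(2ⁿ)) grows faster than 17 (O(1)),
the ratio f(n)/g(n) → ∞ as n → ∞.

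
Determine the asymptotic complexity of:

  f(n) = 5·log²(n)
O(log² n)

The dominant term in 5·log²(n) is 5·log²(n), which is Θ(log² n).
Constants are absorbed, so the tightest bound is O(log² n).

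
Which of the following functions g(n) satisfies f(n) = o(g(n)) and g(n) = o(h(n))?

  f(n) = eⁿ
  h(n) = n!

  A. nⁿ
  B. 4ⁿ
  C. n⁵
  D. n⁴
B

We need g(n) with eⁿ = o(g(n)) and g(n) = o(n!), i.e. O(eⁿ) ≺ g ≺ O(n!).
Check each option:
  A. nⁿ — O(nⁿ) does not grow strictly slower than h(n)
  B. 4ⁿ — O(4ⁿ) is strictly between O(eⁿ) and O(n!) ✓
  C. n⁵ — O(n⁵) does not grow strictly faster than f(n)
  D. n⁴ — O(n⁴) does not grow strictly faster than f(n)

Only option B (4ⁿ) lies strictly between.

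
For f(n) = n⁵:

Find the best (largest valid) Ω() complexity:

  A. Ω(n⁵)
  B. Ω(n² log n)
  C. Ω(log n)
A

f(n) = n⁵ is Ω(n⁵).
All listed options are valid Big-Ω bounds (lower bounds),
but Ω(n⁵) is the tightest (largest valid bound).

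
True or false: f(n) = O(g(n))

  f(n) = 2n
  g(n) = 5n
True

f(n) = 2n and g(n) = 5n are both O(n).
Big-O permits equal growth rates (f ≤ c·g for some c), so f(n) = O(g(n)) is true.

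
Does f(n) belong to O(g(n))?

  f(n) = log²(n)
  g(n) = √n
True

f(n) = log²(n) is O(log² n), and g(n) = √n is O(√n).
Since O(log² n) ⊆ O(√n) (f grows no faster than g), f(n) = O(g(n)) is true.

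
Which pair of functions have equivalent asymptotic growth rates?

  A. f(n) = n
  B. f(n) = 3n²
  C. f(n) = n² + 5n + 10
B and C

Examining each function:
  A. n is O(n)
  B. 3n² is O(n²)
  C. n² + 5n + 10 is O(n²)

Functions B and C both have the same complexity class.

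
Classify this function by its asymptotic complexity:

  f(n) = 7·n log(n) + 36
O(n log n)

The dominant term in 7·n log(n) + 36 is 7·n log(n), which is Θ(n log n).
Lower-order terms (36) are asymptotically negligible.
Constants are absorbed, so the tightest bound is O(n log n).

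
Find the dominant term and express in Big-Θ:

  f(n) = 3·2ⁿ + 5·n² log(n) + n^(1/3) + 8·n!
Θ(n!)

Order the terms by growth rate: n^(1/3) ≺ 5·n² log(n) ≺ 3·2ⁿ ≺ 8·n!.
The fastest-growing term 8·n! dominates as n → ∞; dropping its constant factor gives Θ(n!).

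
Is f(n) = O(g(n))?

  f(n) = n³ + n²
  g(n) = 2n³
True

f(n) = n³ + n² and g(n) = 2n³ are both O(n³).
Big-O permits equal growth rates (f ≤ c·g for some c), so f(n) = O(g(n)) is true.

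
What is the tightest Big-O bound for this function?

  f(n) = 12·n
O(n)

The dominant term in 12·n is 12·n, which is Θ(n).
Constants are absorbed, so the tightest bound is O(n).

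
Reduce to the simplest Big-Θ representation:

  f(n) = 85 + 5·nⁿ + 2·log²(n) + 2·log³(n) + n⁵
Θ(nⁿ)

Order the terms by growth rate: 85 ≺ 2·log²(n) ≺ 2·log³(n) ≺ n⁵ ≺ 5·nⁿ.
The fastest-growing term 5·nⁿ dominates as n → ∞; dropping its constant factor gives Θ(nⁿ).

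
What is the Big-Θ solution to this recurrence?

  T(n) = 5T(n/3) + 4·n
Θ(n^log₃(5))

Master Theorem: a = 5, b = 3, f(n) = 4·n.
Compute the critical exponent d = log₃(5) = 1.465.
Compare f(n) = Θ(n) against n^d:
  k = 1 < d = 1.465, so f(n) = O(n^(d-ε)) — Case 1.
  The recursion cost dominates: T(n) = Θ(n^d) = Θ(n^log₃(5)).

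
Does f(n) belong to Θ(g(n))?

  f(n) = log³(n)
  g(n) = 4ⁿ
False

f(n) = log³(n) is O(log³ n), and g(n) = 4ⁿ is O(4ⁿ).
Since they have different growth rates, f(n) = Θ(g(n)) is false.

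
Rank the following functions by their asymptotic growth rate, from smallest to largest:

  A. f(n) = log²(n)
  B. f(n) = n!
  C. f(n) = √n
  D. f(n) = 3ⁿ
A < C < D < B

Comparing growth rates:
A = log²(n) is O(log² n)
C = √n is O(√n)
D = 3ⁿ is O(3ⁿ)
B = n! is O(n!)

Therefore, the order from slowest to fastest is: A < C < D < B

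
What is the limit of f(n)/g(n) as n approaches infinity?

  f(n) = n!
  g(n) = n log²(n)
∞

Since n! (O(n!)) grows faster than n log²(n) (O(n log² n)),
the ratio f(n)/g(n) → ∞ as n → ∞.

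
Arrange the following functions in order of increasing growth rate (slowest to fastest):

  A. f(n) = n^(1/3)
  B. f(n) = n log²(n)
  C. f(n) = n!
A < B < C

Comparing growth rates:
A = n^(1/3) is O(n^(1/3))
B = n log²(n) is O(n log² n)
C = n! is O(n!)

Therefore, the order from slowest to fastest is: A < B < C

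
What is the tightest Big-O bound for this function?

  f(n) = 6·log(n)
O(log n)

The dominant term in 6·log(n) is 6·log(n), which is Θ(log n).
Constants are absorbed, so the tightest bound is O(log n).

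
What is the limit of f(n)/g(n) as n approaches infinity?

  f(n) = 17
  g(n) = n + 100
0

Since 17 (O(1)) grows slower than n + 100 (O(n)),
the ratio f(n)/g(n) → 0 as n → ∞.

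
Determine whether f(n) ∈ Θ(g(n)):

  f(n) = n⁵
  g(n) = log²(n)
False

f(n) = n⁵ is O(n⁵), and g(n) = log²(n) is O(log² n).
Since they have different growth rates, f(n) = Θ(g(n)) is false.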